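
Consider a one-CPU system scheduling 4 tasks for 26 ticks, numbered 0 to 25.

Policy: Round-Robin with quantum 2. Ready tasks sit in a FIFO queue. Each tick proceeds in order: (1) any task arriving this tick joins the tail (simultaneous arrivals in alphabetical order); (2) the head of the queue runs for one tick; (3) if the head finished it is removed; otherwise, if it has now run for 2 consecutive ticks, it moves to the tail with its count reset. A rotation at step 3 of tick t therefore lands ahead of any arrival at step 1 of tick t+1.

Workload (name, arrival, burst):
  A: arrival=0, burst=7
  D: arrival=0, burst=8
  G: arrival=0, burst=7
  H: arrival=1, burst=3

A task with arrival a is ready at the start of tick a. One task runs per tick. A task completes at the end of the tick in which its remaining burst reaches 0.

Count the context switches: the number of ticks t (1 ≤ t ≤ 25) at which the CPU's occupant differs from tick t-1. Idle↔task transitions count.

t=0: queue=[A,D,G] q_used=0 → run A
t=1: queue=[A,D,G,H] q_used=1 → run A
t=2: queue=[D,G,H,A] q_used=0 → run D
t=3: queue=[D,G,H,A] q_used=1 → run D
t=4: queue=[G,H,A,D] q_used=0 → run G
t=5: queue=[G,H,A,D] q_used=1 → run G
t=6: queue=[H,A,D,G] q_used=0 → run H
t=7: queue=[H,A,D,G] q_used=1 → run H
t=8: queue=[A,D,G,H] q_used=0 → run A
t=9: queue=[A,D,G,H] q_used=1 → run A
t=10: queue=[D,G,H,A] q_used=0 → run D
t=11: queue=[D,G,H,A] q_used=1 → run D
t=12: queue=[G,H,A,D] q_used=0 → run G
t=13: queue=[G,H,A,D] q_used=1 → run G
t=14: queue=[H,A,D,G] q_used=0 → run H
t=15: queue=[A,D,G] q_used=0 → run A
t=16: queue=[A,D,G] q_used=1 → run A
t=17: queue=[D,G,A] q_used=0 → run D
t=18: queue=[D,G,A] q_used=1 → run D
t=19: queue=[G,A,D] q_used=0 → run G
t=20: queue=[G,A,D] q_used=1 → run G
t=21: queue=[A,D,G] q_used=0 → run A
t=22: queue=[D,G] q_used=0 → run D
t=23: queue=[D,G] q_used=1 → run D
t=24: queue=[G] q_used=0 → run G
t=25: (idle)

context switches = 14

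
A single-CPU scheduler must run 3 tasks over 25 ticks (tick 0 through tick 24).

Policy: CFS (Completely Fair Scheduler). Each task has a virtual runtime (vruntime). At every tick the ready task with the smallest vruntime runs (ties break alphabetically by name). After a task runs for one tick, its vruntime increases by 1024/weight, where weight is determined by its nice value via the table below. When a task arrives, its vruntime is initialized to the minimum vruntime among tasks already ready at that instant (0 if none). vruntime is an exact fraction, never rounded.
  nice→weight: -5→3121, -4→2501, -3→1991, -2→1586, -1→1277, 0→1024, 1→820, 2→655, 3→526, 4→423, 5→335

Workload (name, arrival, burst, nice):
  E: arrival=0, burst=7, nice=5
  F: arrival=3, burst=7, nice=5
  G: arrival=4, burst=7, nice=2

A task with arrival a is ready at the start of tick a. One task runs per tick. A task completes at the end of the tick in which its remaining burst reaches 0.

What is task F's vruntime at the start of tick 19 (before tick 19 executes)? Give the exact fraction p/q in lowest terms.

t=0: vr[E=0] → run E
t=1: vr[E=1024/335] → run E
t=2: vr[E=2048/335] → run E
t=3: vr[E=3072/335 F=3072/335] → run E
t=4: vr[E=4096/335 F=3072/335 G=3072/335] → run F
t=5: vr[E=4096/335 F=4096/335 G=3072/335] → run G
t=6: vr[E=4096/335 F=4096/335 G=94208/8777] → run G
t=7: vr[E=4096/335 F=4096/335 G=539648/43885] → run E
t=8: vr[E=1024/67 F=4096/335 G=539648/43885] → run F
t=9: vr[E=1024/67 F=1024/67 G=539648/43885] → run G
t=10: vr[E=1024/67 F=1024/67 G=608256/43885] → run G
t=11: vr[E=1024/67 F=1024/67 G=676864/43885] → run E
t=12: vr[E=6144/335 F=1024/67 G=676864/43885] → run F
t=13: vr[E=6144/335 F=6144/335 G=676864/43885] → run G
t=14: vr[E=6144/335 F=6144/335 G=745472/43885] → run G
t=15: vr[E=6144/335 F=6144/335 G=162816/8777] → run E
t=16: vr[F=6144/335 G=162816/8777] → run F
t=17: vr[F=7168/335 G=162816/8777] → run G
t=18: vr[F=7168/335] → run F
t=19: vr[F=8192/335] → run F
t=20: vr[F=9216/335] → run F
t=21: (idle)
t=22: (idle)
t=23: (idle)
t=24: (idle)

vruntime(F, start of tick 19) = 8192/335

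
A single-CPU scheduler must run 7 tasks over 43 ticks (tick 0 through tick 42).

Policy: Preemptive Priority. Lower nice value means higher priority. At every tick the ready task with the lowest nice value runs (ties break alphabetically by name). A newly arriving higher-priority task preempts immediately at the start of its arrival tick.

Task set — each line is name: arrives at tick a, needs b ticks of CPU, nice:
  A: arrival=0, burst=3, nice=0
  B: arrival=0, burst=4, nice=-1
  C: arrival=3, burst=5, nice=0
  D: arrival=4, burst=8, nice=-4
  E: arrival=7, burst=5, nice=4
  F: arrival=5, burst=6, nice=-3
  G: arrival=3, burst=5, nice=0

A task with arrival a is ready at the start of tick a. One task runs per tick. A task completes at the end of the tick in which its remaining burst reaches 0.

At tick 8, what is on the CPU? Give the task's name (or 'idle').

t=0: ready={A,B} → run B
t=1: ready={A,B} → run B
t=2: ready={A,B} → run B
t=3: ready={A,B,C,G} → run B
t=4: ready={A,C,D,G} → run D
t=5: ready={A,C,D,F,G} → run D
t=6: ready={A,C,D,F,G} → run D
t=7: ready={A,C,D,E,F,G} → run D
t=8: ready={A,C,D,E,F,G} → run D
t=9: ready={A,C,D,E,F,G} → run D
t=10: ready={A,C,D,E,F,G} → run D
t=11: ready={A,C,D,E,F,G} → run D
t=12: ready={A,C,E,F,G} → run F
t=13: ready={A,C,E,F,G} → run F
t=14: ready={A,C,E,F,G} → run F
t=15: ready={A,C,E,F,G} → run F
t=16: ready={A,C,E,F,G} → run F
t=17: ready={A,C,E,F,G} → run F
t=18: ready={A,C,E,G} → run A
t=19: ready={A,C,E,G} → run A
t=20: ready={A,C,E,G} → run A
t=21: ready={C,E,G} → run C
t=22: ready={C,E,G} → run C
t=23: ready={C,E,G} → run C
t=24: ready={C,E,G} → run C
t=25: ready={C,E,G} → run C
t=26: ready={E,G} → run G
t=27: ready={E,G} → run G
t=28: ready={E,G} → run G
t=29: ready={E,G} → run G
t=30: ready={E,G} → run G
t=31: ready={E} → run E
t=32: ready={E} → run E
t=33: ready={E} → run E
t=34: ready={E} → run E
t=35: ready={E} → run E
t=36: (idle)
t=37: (idle)
t=38: (idle)
t=39: (idle)
t=40: (idle)
t=41: (idle)
t=42: (idle)

running at tick 8 = D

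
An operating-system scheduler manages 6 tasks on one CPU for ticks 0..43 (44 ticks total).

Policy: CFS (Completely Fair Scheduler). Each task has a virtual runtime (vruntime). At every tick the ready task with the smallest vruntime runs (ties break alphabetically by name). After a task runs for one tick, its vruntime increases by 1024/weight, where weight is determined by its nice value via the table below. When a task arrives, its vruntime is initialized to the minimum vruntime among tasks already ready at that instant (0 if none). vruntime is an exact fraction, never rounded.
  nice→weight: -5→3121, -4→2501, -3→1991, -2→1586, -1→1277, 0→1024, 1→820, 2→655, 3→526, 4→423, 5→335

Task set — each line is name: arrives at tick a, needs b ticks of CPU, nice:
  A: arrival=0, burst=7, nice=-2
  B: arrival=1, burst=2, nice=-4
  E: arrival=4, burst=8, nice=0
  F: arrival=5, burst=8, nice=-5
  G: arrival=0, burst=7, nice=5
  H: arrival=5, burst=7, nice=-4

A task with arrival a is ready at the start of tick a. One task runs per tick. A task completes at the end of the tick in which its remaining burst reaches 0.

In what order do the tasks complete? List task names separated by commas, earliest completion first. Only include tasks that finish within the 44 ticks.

t=0: vr[A=0 G=0] → run A
t=1: vr[A=512/793 B=0 G=0] → run B
t=2: vr[A=512/793 B=1024/2501 G=0] → run G
t=3: vr[A=512/793 B=1024/2501 G=1024/335] → run B
t=4: vr[A=512/793 E=512/793 G=1024/335] → run A
t=5: vr[A=1024/793 E=512/793 F=512/793 G=1024/335 H=512/793] → run E
t=6: vr[A=1024/793 E=1305/793 F=512/793 G=1024/335 H=512/793] → run F
t=7: vr[A=1024/793 E=1305/793 F=2409984/2474953 G=1024/335 H=512/793] → run H
t=8: vr[A=1024/793 E=1305/793 F=2409984/2474953 G=1024/335 H=34304/32513] → run F
t=9: vr[A=1024/793 E=1305/793 F=3222016/2474953 G=1024/335 H=34304/32513] → run H
t=10: vr[A=1024/793 E=1305/793 F=3222016/2474953 G=1024/335 H=47616/32513] → run A
t=11: vr[A=1536/793 E=1305/793 F=3222016/2474953 G=1024/335 H=47616/32513] → run F
t=12: vr[A=1536/793 E=1305/793 F=4034048/2474953 G=1024/335 H=47616/32513] → run H
t=13: vr[A=1536/793 E=1305/793 F=4034048/2474953 G=1024/335 H=60928/32513] → run F
t=14: vr[A=1536/793 E=1305/793 F=4846080/2474953 G=1024/335 H=60928/32513] → run E
t=15: vr[A=1536/793 E=2098/793 F=4846080/2474953 G=1024/335 H=60928/32513] → run H
t=16: vr[A=1536/793 E=2098/793 F=4846080/2474953 G=1024/335 H=74240/32513] → run A
t=17: vr[A=2048/793 E=2098/793 F=4846080/2474953 G=1024/335 H=74240/32513] → run F
t=18: vr[A=2048/793 E=2098/793 F=5658112/2474953 G=1024/335 H=74240/32513] → run H
t=19: vr[A=2048/793 E=2098/793 F=5658112/2474953 G=1024/335 H=87552/32513] → run F
t=20: vr[A=2048/793 E=2098/793 F=6470144/2474953 G=1024/335 H=87552/32513] → run A
t=21: vr[A=2560/793 E=2098/793 F=6470144/2474953 G=1024/335 H=87552/32513] → run F
t=22: vr[A=2560/793 E=2098/793 F=7282176/2474953 G=1024/335 H=87552/32513] → run E
t=23: vr[A=2560/793 E=2891/793 F=7282176/2474953 G=1024/335 H=87552/32513] → run H
t=24: vr[A=2560/793 E=2891/793 F=7282176/2474953 G=1024/335 H=100864/32513] → run F
t=25: vr[A=2560/793 E=2891/793 G=1024/335 H=100864/32513] → run G
t=26: vr[A=2560/793 E=2891/793 G=2048/335 H=100864/32513] → run H
t=27: vr[A=2560/793 E=2891/793 G=2048/335] → run A
t=28: vr[A=3072/793 E=2891/793 G=2048/335] → run E
t=29: vr[A=3072/793 E=3684/793 G=2048/335] → run A
t=30: vr[E=3684/793 G=2048/335] → run E
t=31: vr[E=4477/793 G=2048/335] → run E
t=32: vr[E=5270/793 G=2048/335] → run G
t=33: vr[E=5270/793 G=3072/335] → run E
t=34: vr[E=6063/793 G=3072/335] → run E
t=35: vr[G=3072/335] → run G
t=36: vr[G=4096/335] → run G
t=37: vr[G=1024/67] → run G
t=38: vr[G=6144/335] → run G
t=39: (idle)
t=40: (idle)
t=41: (idle)
t=42: (idle)
t=43: (idle)

completion order = B, F, H, A, E, G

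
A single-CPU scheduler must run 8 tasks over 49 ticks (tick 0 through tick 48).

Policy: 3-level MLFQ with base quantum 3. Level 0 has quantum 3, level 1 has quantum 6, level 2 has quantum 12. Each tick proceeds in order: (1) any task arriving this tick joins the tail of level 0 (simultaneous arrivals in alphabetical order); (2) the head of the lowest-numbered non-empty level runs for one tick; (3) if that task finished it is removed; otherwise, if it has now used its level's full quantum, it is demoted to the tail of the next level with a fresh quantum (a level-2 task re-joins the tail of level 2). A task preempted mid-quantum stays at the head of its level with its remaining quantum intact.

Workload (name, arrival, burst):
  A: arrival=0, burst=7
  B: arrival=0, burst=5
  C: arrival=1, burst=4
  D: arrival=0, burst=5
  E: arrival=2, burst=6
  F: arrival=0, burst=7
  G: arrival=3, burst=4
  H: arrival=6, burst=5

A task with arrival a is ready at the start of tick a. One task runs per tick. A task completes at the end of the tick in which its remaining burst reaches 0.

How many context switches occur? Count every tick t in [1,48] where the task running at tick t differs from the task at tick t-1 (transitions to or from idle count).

t=0: L0/L1/L2 = ABDF/-/- → run A
t=1: L0/L1/L2 = ABDFC/-/- → run A
t=2: L0/L1/L2 = ABDFCE/-/- → run A
t=3: L0/L1/L2 = BDFCEG/A/- → run B
t=4: L0/L1/L2 = BDFCEG/A/- → run B
t=5: L0/L1/L2 = BDFCEG/A/- → run B
t=6: L0/L1/L2 = DFCEGH/AB/- → run D
t=7: L0/L1/L2 = DFCEGH/AB/- → run D
t=8: L0/L1/L2 = DFCEGH/AB/- → run D
t=9: L0/L1/L2 = FCEGH/ABD/- → run F
t=10: L0/L1/L2 = FCEGH/ABD/- → run F
t=11: L0/L1/L2 = FCEGH/ABD/- → run F
t=12: L0/L1/L2 = CEGH/ABDF/- → run C
t=13: L0/L1/L2 = CEGH/ABDF/- → run C
t=14: L0/L1/L2 = CEGH/ABDF/- → run C
t=15: L0/L1/L2 = EGH/ABDFC/- → run E
t=16: L0/L1/L2 = EGH/ABDFC/- → run E
t=17: L0/L1/L2 = EGH/ABDFC/- → run E
t=18: L0/L1/L2 = GH/ABDFCE/- → run G
t=19: L0/L1/L2 = GH/ABDFCE/- → run G
t=20: L0/L1/L2 = GH/ABDFCE/- → run G
t=21: L0/L1/L2 = H/ABDFCEG/- → run H
t=22: L0/L1/L2 = H/ABDFCEG/- → run H
t=23: L0/L1/L2 = H/ABDFCEG/- → run H
t=24: L0/L1/L2 = -/ABDFCEGH/- → run A
t=25: L0/L1/L2 = -/ABDFCEGH/- → run A
t=26: L0/L1/L2 = -/ABDFCEGH/- → run A
t=27: L0/L1/L2 = -/ABDFCEGH/- → run A
t=28: L0/L1/L2 = -/BDFCEGH/- → run B
t=29: L0/L1/L2 = -/BDFCEGH/- → run B
t=30: L0/L1/L2 = -/DFCEGH/- → run D
t=31: L0/L1/L2 = -/DFCEGH/- → run D
t=32: L0/L1/L2 = -/FCEGH/- → run F
t=33: L0/L1/L2 = -/FCEGH/- → run F
t=34: L0/L1/L2 = -/FCEGH/- → run F
t=35: L0/L1/L2 = -/FCEGH/- → run F
t=36: L0/L1/L2 = -/CEGH/- → run C
t=37: L0/L1/L2 = -/EGH/- → run E
t=38: L0/L1/L2 = -/EGH/- → run E
t=39: L0/L1/L2 = -/EGH/- → run E
t=40: L0/L1/L2 = -/GH/- → run G
t=41: L0/L1/L2 = -/H/- → run H
t=42: L0/L1/L2 = -/H/- → run H
t=43: (idle)
t=44: (idle)
t=45: (idle)
t=46: (idle)
t=47: (idle)
t=48: (idle)

context switches = 16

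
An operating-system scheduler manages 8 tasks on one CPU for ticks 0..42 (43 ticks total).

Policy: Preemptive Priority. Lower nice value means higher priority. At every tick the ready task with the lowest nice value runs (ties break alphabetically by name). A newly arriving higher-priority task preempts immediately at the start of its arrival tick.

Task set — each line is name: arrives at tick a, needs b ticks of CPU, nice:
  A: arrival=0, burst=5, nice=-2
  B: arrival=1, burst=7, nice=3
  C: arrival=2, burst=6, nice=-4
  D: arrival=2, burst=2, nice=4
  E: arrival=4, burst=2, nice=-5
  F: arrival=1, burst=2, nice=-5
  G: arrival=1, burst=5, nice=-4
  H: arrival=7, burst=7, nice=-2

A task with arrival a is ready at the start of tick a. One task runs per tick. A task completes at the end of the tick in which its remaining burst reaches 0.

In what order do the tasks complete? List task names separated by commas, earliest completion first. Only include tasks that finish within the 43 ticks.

t=0: ready={A} → run A
t=1: ready={A,B,F,G} → run F
t=2: ready={A,B,C,D,F,G} → run F
t=3: ready={A,B,C,D,G} → run C
t=4: ready={A,B,C,D,E,G} → run E
t=5: ready={A,B,C,D,E,G} → run E
t=6: ready={A,B,C,D,G} → run C
t=7: ready={A,B,C,D,G,H} → run C
t=8: ready={A,B,C,D,G,H} → run C
t=9: ready={A,B,C,D,G,H} → run C
t=10: ready={A,B,C,D,G,H} → run C
t=11: ready={A,B,D,G,H} → run G
t=12: ready={A,B,D,G,H} → run G
t=13: ready={A,B,D,G,H} → run G
t=14: ready={A,B,D,G,H} → run G
t=15: ready={A,B,D,G,H} → run G
t=16: ready={A,B,D,H} → run A
t=17: ready={A,B,D,H} → run A
t=18: ready={A,B,D,H} → run A
t=19: ready={A,B,D,H} → run A
t=20: ready={B,D,H} → run H
t=21: ready={B,D,H} → run H
t=22: ready={B,D,H} → run H
t=23: ready={B,D,H} → run H
t=24: ready={B,D,H} → run H
t=25: ready={B,D,H} → run H
t=26: ready={B,D,H} → run H
t=27: ready={B,D} → run B
t=28: ready={B,D} → run B
t=29: ready={B,D} → run B
t=30: ready={B,D} → run B
t=31: ready={B,D} → run B
t=32: ready={B,D} → run B
t=33: ready={B,D} → run B
t=34: ready={D} → run D
t=35: ready={D} → run D
t=36: (idle)
t=37: (idle)
t=38: (idle)
t=39: (idle)
t=40: (idle)
t=41: (idle)
t=42: (idle)

completion order = F, E, C, G, A, H, B, D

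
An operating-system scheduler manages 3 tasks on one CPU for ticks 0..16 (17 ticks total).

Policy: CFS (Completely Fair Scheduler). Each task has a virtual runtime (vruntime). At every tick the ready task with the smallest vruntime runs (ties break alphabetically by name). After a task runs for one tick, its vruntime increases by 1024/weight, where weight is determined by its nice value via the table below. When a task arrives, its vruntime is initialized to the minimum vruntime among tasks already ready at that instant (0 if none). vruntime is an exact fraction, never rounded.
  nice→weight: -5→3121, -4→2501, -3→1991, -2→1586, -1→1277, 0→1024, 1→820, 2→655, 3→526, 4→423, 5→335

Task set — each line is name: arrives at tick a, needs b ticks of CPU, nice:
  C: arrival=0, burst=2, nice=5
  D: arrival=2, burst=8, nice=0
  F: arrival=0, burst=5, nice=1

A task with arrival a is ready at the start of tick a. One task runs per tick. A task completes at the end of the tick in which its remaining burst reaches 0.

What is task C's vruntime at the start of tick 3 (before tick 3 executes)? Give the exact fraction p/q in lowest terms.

vruntime(C, start of tick 3) = 1024/335

t=0: vr[C=0 F=0] → run C
t=1: vr[C=1024/335 F=0] → run F
t=2: vr[C=1024/335 D=256/205 F=256/205] → run D
t=3: vr[C=1024/335 D=461/205 F=256/205] → run F
t=4: vr[C=1024/335 D=461/205 F=512/205] → run D
t=5: vr[C=1024/335 D=666/205 F=512/205] → run F
t=6: vr[C=1024/335 D=666/205 F=768/205] → run C
t=7: vr[D=666/205 F=768/205] → run D
t=8: vr[D=871/205 F=768/205] → run F
t=9: vr[D=871/205 F=1024/205] → run D
t=10: vr[D=1076/205 F=1024/205] → run F
t=11: vr[D=1076/205] → run D
t=12: vr[D=1281/205] → run D
t=13: vr[D=1486/205] → run D
t=14: vr[D=1691/205] → run D
t=15: (idle)
t=16: (idle)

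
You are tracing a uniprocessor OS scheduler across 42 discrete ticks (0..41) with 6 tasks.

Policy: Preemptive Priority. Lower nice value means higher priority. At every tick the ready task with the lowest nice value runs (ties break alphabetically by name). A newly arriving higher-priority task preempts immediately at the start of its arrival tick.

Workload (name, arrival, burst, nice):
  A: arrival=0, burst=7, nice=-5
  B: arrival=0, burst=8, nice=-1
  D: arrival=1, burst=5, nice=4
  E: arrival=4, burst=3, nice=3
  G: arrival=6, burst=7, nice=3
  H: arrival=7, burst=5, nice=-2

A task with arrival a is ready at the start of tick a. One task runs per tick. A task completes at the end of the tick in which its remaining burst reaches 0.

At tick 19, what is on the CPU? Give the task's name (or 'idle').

t=0: ready={A,B} → run A
t=1: ready={A,B,D} → run A
t=2: ready={A,B,D} → run A
t=3: ready={A,B,D} → run A
t=4: ready={A,B,D,E} → run A
t=5: ready={A,B,D,E} → run A
t=6: ready={A,B,D,E,G} → run A
t=7: ready={B,D,E,G,H} → run H
t=8: ready={B,D,E,G,H} → run H
t=9: ready={B,D,E,G,H} → run H
t=10: ready={B,D,E,G,H} → run H
t=11: ready={B,D,E,G,H} → run H
t=12: ready={B,D,E,G} → run B
t=13: ready={B,D,E,G} → run B
t=14: ready={B,D,E,G} → run B
t=15: ready={B,D,E,G} → run B
t=16: ready={B,D,E,G} → run B
t=17: ready={B,D,E,G} → run B
t=18: ready={B,D,E,G} → run B
t=19: ready={B,D,E,G} → run B
t=20: ready={D,E,G} → run E
t=21: ready={D,E,G} → run E
t=22: ready={D,E,G} → run E
t=23: ready={D,G} → run G
t=24: ready={D,G} → run G
t=25: ready={D,G} → run G
t=26: ready={D,G} → run G
t=27: ready={D,G} → run G
t=28: ready={D,G} → run G
t=29: ready={D,G} → run G
t=30: ready={D} → run D
t=31: ready={D} → run D
t=32: ready={D} → run D
t=33: ready={D} → run D
t=34: ready={D} → run D
t=35: (idle)
t=36: (idle)
t=37: (idle)
t=38: (idle)
t=39: (idle)
t=40: (idle)
t=41: (idle)

running at tick 19 = B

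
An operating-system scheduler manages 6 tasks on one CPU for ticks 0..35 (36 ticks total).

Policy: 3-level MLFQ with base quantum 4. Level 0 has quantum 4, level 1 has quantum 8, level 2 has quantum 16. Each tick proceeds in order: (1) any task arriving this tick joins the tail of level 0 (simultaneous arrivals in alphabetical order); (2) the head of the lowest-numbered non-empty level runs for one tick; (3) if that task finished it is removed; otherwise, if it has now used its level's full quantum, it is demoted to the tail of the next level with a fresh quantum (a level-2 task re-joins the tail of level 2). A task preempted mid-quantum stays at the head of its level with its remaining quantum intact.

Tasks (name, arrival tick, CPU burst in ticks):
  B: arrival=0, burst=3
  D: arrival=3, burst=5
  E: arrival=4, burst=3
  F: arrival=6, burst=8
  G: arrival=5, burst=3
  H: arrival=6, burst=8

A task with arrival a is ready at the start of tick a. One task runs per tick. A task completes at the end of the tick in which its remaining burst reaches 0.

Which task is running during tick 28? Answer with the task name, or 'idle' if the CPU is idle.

t=0: L0/L1/L2 = B/-/- → run B
t=1: L0/L1/L2 = B/-/- → run B
t=2: L0/L1/L2 = B/-/- → run B
t=3: L0/L1/L2 = D/-/- → run D
t=4: L0/L1/L2 = DE/-/- → run D
t=5: L0/L1/L2 = DEG/-/- → run D
t=6: L0/L1/L2 = DEGFH/-/- → run D
t=7: L0/L1/L2 = EGFH/D/- → run E
t=8: L0/L1/L2 = EGFH/D/- → run E
t=9: L0/L1/L2 = EGFH/D/- → run E
t=10: L0/L1/L2 = GFH/D/- → run G
t=11: L0/L1/L2 = GFH/D/- → run G
t=12: L0/L1/L2 = GFH/D/- → run G
t=13: L0/L1/L2 = FH/D/- → run F
t=14: L0/L1/L2 = FH/D/- → run F
t=15: L0/L1/L2 = FH/D/- → run F
t=16: L0/L1/L2 = FH/D/- → run F
t=17: L0/L1/L2 = H/DF/- → run H
t=18: L0/L1/L2 = H/DF/- → run H
t=19: L0/L1/L2 = H/DF/- → run H
t=20: L0/L1/L2 = H/DF/- → run H
t=21: L0/L1/L2 = -/DFH/- → run D
t=22: L0/L1/L2 = -/FH/- → run F
t=23: L0/L1/L2 = -/FH/- → run F
t=24: L0/L1/L2 = -/FH/- → run F
t=25: L0/L1/L2 = -/FH/- → run F
t=26: L0/L1/L2 = -/H/- → run H
t=27: L0/L1/L2 = -/H/- → run H
t=28: L0/L1/L2 = -/H/- → run H
t=29: L0/L1/L2 = -/H/- → run H
t=30: (idle)
t=31: (idle)
t=32: (idle)
t=33: (idle)
t=34: (idle)
t=35: (idle)

running at tick 28 = H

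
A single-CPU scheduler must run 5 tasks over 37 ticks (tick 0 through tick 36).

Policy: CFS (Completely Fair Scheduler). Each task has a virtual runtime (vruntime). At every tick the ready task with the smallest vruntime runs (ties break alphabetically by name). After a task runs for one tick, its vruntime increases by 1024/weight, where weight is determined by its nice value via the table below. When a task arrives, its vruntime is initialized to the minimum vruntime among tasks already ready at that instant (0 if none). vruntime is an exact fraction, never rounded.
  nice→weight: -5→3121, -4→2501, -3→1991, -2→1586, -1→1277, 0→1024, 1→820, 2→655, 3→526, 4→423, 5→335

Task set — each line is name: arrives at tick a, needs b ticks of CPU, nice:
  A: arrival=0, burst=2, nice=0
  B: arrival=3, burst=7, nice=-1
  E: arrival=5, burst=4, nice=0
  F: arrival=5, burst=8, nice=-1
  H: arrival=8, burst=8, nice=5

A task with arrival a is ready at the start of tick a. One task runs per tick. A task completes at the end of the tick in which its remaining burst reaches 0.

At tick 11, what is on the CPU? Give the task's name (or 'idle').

t=0: vr[A=0] → run A
t=1: vr[A=1] → run A
t=2: (idle)
t=3: vr[B=0] → run B
t=4: vr[B=1024/1277] → run B
t=5: vr[B=2048/1277 E=2048/1277 F=2048/1277] → run B
t=6: vr[B=3072/1277 E=2048/1277 F=2048/1277] → run E
t=7: vr[B=3072/1277 E=3325/1277 F=2048/1277] → run F
t=8: vr[B=3072/1277 E=3325/1277 F=3072/1277 H=3072/1277] → run B
t=9: vr[B=4096/1277 E=3325/1277 F=3072/1277 H=3072/1277] → run F
t=10: vr[B=4096/1277 E=3325/1277 F=4096/1277 H=3072/1277] → run H
t=11: vr[B=4096/1277 E=3325/1277 F=4096/1277 H=2336768/427795] → run E
t=12: vr[B=4096/1277 E=4602/1277 F=4096/1277 H=2336768/427795] → run B
t=13: vr[B=5120/1277 E=4602/1277 F=4096/1277 H=2336768/427795] → run F
t=14: vr[B=5120/1277 E=4602/1277 F=5120/1277 H=2336768/427795] → run E
t=15: vr[B=5120/1277 E=5879/1277 F=5120/1277 H=2336768/427795] → run B
t=16: vr[B=6144/1277 E=5879/1277 F=5120/1277 H=2336768/427795] → run F
t=17: vr[B=6144/1277 E=5879/1277 F=6144/1277 H=2336768/427795] → run E
t=18: vr[B=6144/1277 F=6144/1277 H=2336768/427795] → run B
t=19: vr[F=6144/1277 H=2336768/427795] → run F
t=20: vr[F=7168/1277 H=2336768/427795] → run H
t=21: vr[F=7168/1277 H=3644416/427795] → run F
t=22: vr[F=8192/1277 H=3644416/427795] → run F
t=23: vr[F=9216/1277 H=3644416/427795] → run F
t=24: vr[H=3644416/427795] → run H
t=25: vr[H=4952064/427795] → run H
t=26: vr[H=6259712/427795] → run H
t=27: vr[H=1513472/85559] → run H
t=28: vr[H=8875008/427795] → run H
t=29: vr[H=10182656/427795] → run H
t=30: (idle)
t=31: (idle)
t=32: (idle)
t=33: (idle)
t=34: (idle)
t=35: (idle)
t=36: (idle)

running at tick 11 = E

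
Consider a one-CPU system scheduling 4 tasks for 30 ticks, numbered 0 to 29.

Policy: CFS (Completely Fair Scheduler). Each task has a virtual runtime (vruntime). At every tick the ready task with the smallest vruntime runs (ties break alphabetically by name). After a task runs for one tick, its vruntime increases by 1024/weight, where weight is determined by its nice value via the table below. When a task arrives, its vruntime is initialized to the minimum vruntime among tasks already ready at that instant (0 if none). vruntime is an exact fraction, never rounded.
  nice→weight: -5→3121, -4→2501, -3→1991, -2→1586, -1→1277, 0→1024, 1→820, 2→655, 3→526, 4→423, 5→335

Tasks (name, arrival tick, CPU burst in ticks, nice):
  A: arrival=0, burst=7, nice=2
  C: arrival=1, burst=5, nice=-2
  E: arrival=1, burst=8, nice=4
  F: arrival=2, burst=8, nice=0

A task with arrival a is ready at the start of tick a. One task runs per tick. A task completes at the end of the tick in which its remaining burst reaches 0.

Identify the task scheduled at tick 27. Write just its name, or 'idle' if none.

t=0: vr[A=0] → run A
t=1: vr[A=1024/655 C=1024/655 E=1024/655] → run A
t=2: vr[A=2048/655 C=1024/655 E=1024/655 F=1024/655] → run C
t=3: vr[A=2048/655 C=1147392/519415 E=1024/655 F=1024/655] → run E
t=4: vr[A=2048/655 C=1147392/519415 E=1103872/277065 F=1024/655] → run F
t=5: vr[A=2048/655 C=1147392/519415 E=1103872/277065 F=1679/655] → run C
t=6: vr[A=2048/655 C=1482752/519415 E=1103872/277065 F=1679/655] → run F
t=7: vr[A=2048/655 C=1482752/519415 E=1103872/277065 F=2334/655] → run C
t=8: vr[A=2048/655 C=1818112/519415 E=1103872/277065 F=2334/655] → run A
t=9: vr[A=3072/655 C=1818112/519415 E=1103872/277065 F=2334/655] → run C
t=10: vr[A=3072/655 C=2153472/519415 E=1103872/277065 F=2334/655] → run F
t=11: vr[A=3072/655 C=2153472/519415 E=1103872/277065 F=2989/655] → run E
t=12: vr[A=3072/655 C=2153472/519415 E=1774592/277065 F=2989/655] → run C
t=13: vr[A=3072/655 E=1774592/277065 F=2989/655] → run F
t=14: vr[A=3072/655 E=1774592/277065 F=3644/655] → run A
t=15: vr[A=4096/655 E=1774592/277065 F=3644/655] → run F
t=16: vr[A=4096/655 E=1774592/277065 F=4299/655] → run A
t=17: vr[A=1024/131 E=1774592/277065 F=4299/655] → run E
t=18: vr[A=1024/131 E=815104/92355 F=4299/655] → run F
t=19: vr[A=1024/131 E=815104/92355 F=4954/655] → run F
t=20: vr[A=1024/131 E=815104/92355 F=5609/655] → run A
t=21: vr[A=6144/655 E=815104/92355 F=5609/655] → run F
t=22: vr[A=6144/655 E=815104/92355] → run E
t=23: vr[A=6144/655 E=3116032/277065] → run A
t=24: vr[E=3116032/277065] → run E
t=25: vr[E=3786752/277065] → run E
t=26: vr[E=1485824/92355] → run E
t=27: vr[E=5128192/277065] → run E
t=28: (idle)
t=29: (idle)

running at tick 27 = E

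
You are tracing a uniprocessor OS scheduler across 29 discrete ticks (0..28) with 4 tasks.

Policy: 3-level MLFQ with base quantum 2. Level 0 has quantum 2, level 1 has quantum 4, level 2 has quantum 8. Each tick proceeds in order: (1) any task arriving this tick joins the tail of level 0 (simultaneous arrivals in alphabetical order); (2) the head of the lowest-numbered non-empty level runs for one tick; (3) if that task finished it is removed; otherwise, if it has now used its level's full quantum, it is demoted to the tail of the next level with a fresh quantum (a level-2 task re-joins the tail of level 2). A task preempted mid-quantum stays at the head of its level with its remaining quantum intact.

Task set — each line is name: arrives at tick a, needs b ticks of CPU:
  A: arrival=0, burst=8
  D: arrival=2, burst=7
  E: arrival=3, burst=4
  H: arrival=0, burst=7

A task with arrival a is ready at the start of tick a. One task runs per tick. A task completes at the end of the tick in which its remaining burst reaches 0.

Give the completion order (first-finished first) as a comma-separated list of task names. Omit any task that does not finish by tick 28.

completion order = E, A, H, D

t=0: L0/L1/L2 = AH/-/- → run A
t=1: L0/L1/L2 = AH/-/- → run A
t=2: L0/L1/L2 = HD/A/- → run H
t=3: L0/L1/L2 = HDE/A/- → run H
t=4: L0/L1/L2 = DE/AH/- → run D
t=5: L0/L1/L2 = DE/AH/- → run D
t=6: L0/L1/L2 = E/AHD/- → run E
t=7: L0/L1/L2 = E/AHD/- → run E
t=8: L0/L1/L2 = -/AHDE/- → run A
t=9: L0/L1/L2 = -/AHDE/- → run A
t=10: L0/L1/L2 = -/AHDE/- → run A
t=11: L0/L1/L2 = -/AHDE/- → run A
t=12: L0/L1/L2 = -/HDE/A → run H
t=13: L0/L1/L2 = -/HDE/A → run H
t=14: L0/L1/L2 = -/HDE/A → run H
t=15: L0/L1/L2 = -/HDE/A → run H
t=16: L0/L1/L2 = -/DE/AH → run D
t=17: L0/L1/L2 = -/DE/AH → run D
t=18: L0/L1/L2 = -/DE/AH → run D
t=19: L0/L1/L2 = -/DE/AH → run D
t=20: L0/L1/L2 = -/E/AHD → run E
t=21: L0/L1/L2 = -/E/AHD → run E
t=22: L0/L1/L2 = -/-/AHD → run A
t=23: L0/L1/L2 = -/-/AHD → run A
t=24: L0/L1/L2 = -/-/HD → run H
t=25: L0/L1/L2 = -/-/D → run D
t=26: (idle)
t=27: (idle)
t=28: (idle)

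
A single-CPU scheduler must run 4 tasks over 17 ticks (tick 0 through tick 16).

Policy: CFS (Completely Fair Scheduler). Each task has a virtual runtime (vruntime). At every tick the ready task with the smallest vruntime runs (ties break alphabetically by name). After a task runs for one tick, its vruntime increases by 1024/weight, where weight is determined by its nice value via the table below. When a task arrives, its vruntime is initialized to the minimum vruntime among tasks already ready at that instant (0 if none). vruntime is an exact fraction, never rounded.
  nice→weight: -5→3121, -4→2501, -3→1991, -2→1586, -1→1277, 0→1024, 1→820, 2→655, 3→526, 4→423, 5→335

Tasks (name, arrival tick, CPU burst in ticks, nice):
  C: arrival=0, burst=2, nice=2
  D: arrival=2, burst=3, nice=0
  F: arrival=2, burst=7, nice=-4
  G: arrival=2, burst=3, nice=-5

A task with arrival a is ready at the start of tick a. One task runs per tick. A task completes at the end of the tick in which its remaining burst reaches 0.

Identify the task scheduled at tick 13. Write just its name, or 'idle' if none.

running at tick 13 = F

t=0: vr[C=0] → run C
t=1: vr[C=1024/655] → run C
t=2: vr[D=0 F=0 G=0] → run D
t=3: vr[D=1 F=0 G=0] → run F
t=4: vr[D=1 F=1024/2501 G=0] → run G
t=5: vr[D=1 F=1024/2501 G=1024/3121] → run G
t=6: vr[D=1 F=1024/2501 G=2048/3121] → run F
t=7: vr[D=1 F=2048/2501 G=2048/3121] → run G
t=8: vr[D=1 F=2048/2501] → run F
t=9: vr[D=1 F=3072/2501] → run D
t=10: vr[D=2 F=3072/2501] → run F
t=11: vr[D=2 F=4096/2501] → run F
t=12: vr[D=2 F=5120/2501] → run D
t=13: vr[F=5120/2501] → run F
t=14: vr[F=6144/2501] → run F
t=15: (idle)
t=16: (idle)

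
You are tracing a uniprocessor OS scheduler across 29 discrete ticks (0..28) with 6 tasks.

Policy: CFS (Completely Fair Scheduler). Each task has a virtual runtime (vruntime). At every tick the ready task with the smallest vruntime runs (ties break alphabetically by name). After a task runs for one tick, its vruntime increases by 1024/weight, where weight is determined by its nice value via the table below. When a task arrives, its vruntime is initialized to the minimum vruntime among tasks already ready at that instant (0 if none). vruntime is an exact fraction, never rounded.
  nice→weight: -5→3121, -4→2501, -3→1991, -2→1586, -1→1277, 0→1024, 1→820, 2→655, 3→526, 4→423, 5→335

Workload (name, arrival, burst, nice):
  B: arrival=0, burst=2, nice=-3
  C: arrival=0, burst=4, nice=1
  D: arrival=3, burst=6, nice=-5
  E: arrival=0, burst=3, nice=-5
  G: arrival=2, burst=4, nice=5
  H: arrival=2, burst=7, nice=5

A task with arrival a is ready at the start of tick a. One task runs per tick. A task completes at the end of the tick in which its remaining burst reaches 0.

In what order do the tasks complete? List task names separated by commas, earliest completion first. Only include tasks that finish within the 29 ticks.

completion order = B, E, D, C, G, H

t=0: vr[B=0 C=0 E=0] → run B
t=1: vr[B=1024/1991 C=0 E=0] → run C
t=2: vr[B=1024/1991 C=256/205 E=0 G=0 H=0] → run E
t=3: vr[B=1024/1991 C=256/205 D=0 E=1024/3121 G=0 H=0] → run D
t=4: vr[B=1024/1991 C=256/205 D=1024/3121 E=1024/3121 G=0 H=0] → run G
t=5: vr[B=1024/1991 C=256/205 D=1024/3121 E=1024/3121 G=1024/335 H=0] → run H
t=6: vr[B=1024/1991 C=256/205 D=1024/3121 E=1024/3121 G=1024/335 H=1024/335] → run D
t=7: vr[B=1024/1991 C=256/205 D=2048/3121 E=1024/3121 G=1024/335 H=1024/335] → run E
t=8: vr[B=1024/1991 C=256/205 D=2048/3121 E=2048/3121 G=1024/335 H=1024/335] → run B
t=9: vr[C=256/205 D=2048/3121 E=2048/3121 G=1024/335 H=1024/335] → run D
t=10: vr[C=256/205 D=3072/3121 E=2048/3121 G=1024/335 H=1024/335] → run E
t=11: vr[C=256/205 D=3072/3121 G=1024/335 H=1024/335] → run D
t=12: vr[C=256/205 D=4096/3121 G=1024/335 H=1024/335] → run C
t=13: vr[C=512/205 D=4096/3121 G=1024/335 H=1024/335] → run D
t=14: vr[C=512/205 D=5120/3121 G=1024/335 H=1024/335] → run D
t=15: vr[C=512/205 G=1024/335 H=1024/335] → run C
t=16: vr[C=768/205 G=1024/335 H=1024/335] → run G
t=17: vr[C=768/205 G=2048/335 H=1024/335] → run H
t=18: vr[C=768/205 G=2048/335 H=2048/335] → run C
t=19: vr[G=2048/335 H=2048/335] → run G
t=20: vr[G=3072/335 H=2048/335] → run H
t=21: vr[G=3072/335 H=3072/335] → run G
t=22: vr[H=3072/335] → run H
t=23: vr[H=4096/335] → run H
t=24: vr[H=1024/67] → run H
t=25: vr[H=6144/335] → run H
t=26: (idle)
t=27: (idle)
t=28: (idle)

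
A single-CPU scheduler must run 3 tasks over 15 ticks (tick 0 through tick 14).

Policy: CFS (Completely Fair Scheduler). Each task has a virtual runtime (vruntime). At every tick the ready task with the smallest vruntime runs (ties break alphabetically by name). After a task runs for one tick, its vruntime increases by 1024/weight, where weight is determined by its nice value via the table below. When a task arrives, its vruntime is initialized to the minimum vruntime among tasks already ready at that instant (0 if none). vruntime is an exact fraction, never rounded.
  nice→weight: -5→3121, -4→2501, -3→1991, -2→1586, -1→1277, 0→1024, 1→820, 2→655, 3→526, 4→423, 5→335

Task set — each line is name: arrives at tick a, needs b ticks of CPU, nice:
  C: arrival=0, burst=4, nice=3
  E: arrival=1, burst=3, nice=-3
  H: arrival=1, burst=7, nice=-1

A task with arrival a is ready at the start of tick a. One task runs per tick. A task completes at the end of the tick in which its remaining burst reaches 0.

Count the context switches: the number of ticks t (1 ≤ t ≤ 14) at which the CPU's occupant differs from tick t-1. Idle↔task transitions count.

t=0: vr[C=0] → run C
t=1: vr[C=512/263 E=512/263 H=512/263] → run C
t=2: vr[C=1024/263 E=512/263 H=512/263] → run E
t=3: vr[C=1024/263 E=1288704/523633 H=512/263] → run H
t=4: vr[C=1024/263 E=1288704/523633 H=923136/335851] → run E
t=5: vr[C=1024/263 E=1558016/523633 H=923136/335851] → run H
t=6: vr[C=1024/263 E=1558016/523633 H=1192448/335851] → run E
t=7: vr[C=1024/263 H=1192448/335851] → run H
t=8: vr[C=1024/263 H=1461760/335851] → run C
t=9: vr[C=1536/263 H=1461760/335851] → run H
t=10: vr[C=1536/263 H=1731072/335851] → run H
t=11: vr[C=1536/263 H=2000384/335851] → run C
t=12: vr[H=2000384/335851] → run H
t=13: vr[H=2269696/335851] → run H
t=14: (idle)

context switches = 11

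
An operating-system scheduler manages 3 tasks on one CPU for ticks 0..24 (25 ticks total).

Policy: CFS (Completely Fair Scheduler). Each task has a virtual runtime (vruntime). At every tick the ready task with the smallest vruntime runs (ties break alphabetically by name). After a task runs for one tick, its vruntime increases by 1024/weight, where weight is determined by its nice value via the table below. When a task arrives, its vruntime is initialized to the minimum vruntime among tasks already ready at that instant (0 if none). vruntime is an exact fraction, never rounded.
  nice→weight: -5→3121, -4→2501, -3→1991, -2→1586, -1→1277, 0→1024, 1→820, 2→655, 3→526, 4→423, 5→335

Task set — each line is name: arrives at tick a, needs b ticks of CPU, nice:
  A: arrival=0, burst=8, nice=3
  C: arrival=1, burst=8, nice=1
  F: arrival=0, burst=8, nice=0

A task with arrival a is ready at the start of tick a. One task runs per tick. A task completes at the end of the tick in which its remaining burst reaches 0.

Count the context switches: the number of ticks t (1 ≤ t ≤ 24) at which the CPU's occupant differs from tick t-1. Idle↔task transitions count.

context switches = 21

t=0: vr[A=0 F=0] → run A
t=1: vr[A=512/263 C=0 F=0] → run C
t=2: vr[A=512/263 C=256/205 F=0] → run F
t=3: vr[A=512/263 C=256/205 F=1] → run F
t=4: vr[A=512/263 C=256/205 F=2] → run C
t=5: vr[A=512/263 C=512/205 F=2] → run A
t=6: vr[A=1024/263 C=512/205 F=2] → run F
t=7: vr[A=1024/263 C=512/205 F=3] → run C
t=8: vr[A=1024/263 C=768/205 F=3] → run F
t=9: vr[A=1024/263 C=768/205 F=4] → run C
t=10: vr[A=1024/263 C=1024/205 F=4] → run A
t=11: vr[A=1536/263 C=1024/205 F=4] → run F
t=12: vr[A=1536/263 C=1024/205 F=5] → run C
t=13: vr[A=1536/263 C=256/41 F=5] → run F
t=14: vr[A=1536/263 C=256/41 F=6] → run A
t=15: vr[A=2048/263 C=256/41 F=6] → run F
t=16: vr[A=2048/263 C=256/41 F=7] → run C
t=17: vr[A=2048/263 C=1536/205 F=7] → run F
t=18: vr[A=2048/263 C=1536/205] → run C
t=19: vr[A=2048/263 C=1792/205] → run A
t=20: vr[A=2560/263 C=1792/205] → run C
t=21: vr[A=2560/263] → run A
t=22: vr[A=3072/263] → run A
t=23: vr[A=3584/263] → run A
t=24: (idle)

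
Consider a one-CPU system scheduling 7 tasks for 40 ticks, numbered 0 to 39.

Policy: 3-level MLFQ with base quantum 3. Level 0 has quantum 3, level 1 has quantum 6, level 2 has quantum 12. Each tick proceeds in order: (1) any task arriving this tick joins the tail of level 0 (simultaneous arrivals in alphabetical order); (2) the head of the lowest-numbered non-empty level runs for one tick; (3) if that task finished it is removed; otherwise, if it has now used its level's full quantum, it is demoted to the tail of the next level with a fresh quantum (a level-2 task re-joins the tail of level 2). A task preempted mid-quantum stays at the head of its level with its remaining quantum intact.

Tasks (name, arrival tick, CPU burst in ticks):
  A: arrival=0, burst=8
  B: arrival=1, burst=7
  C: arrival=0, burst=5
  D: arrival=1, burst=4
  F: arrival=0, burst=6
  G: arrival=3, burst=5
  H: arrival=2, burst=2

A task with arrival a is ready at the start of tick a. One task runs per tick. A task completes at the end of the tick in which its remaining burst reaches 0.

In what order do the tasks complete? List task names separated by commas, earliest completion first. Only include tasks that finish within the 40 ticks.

t=0: L0/L1/L2 = ACF/-/- → run A
t=1: L0/L1/L2 = ACFBD/-/- → run A
t=2: L0/L1/L2 = ACFBDH/-/- → run A
t=3: L0/L1/L2 = CFBDHG/A/- → run C
t=4: L0/L1/L2 = CFBDHG/A/- → run C
t=5: L0/L1/L2 = CFBDHG/A/- → run C
t=6: L0/L1/L2 = FBDHG/AC/- → run F
t=7: L0/L1/L2 = FBDHG/AC/- → run F
t=8: L0/L1/L2 = FBDHG/AC/- → run F
t=9: L0/L1/L2 = BDHG/ACF/- → run B
t=10: L0/L1/L2 = BDHG/ACF/- → run B
t=11: L0/L1/L2 = BDHG/ACF/- → run B
t=12: L0/L1/L2 = DHG/ACFB/- → run D
t=13: L0/L1/L2 = DHG/ACFB/- → run D
t=14: L0/L1/L2 = DHG/ACFB/- → run D
t=15: L0/L1/L2 = HG/ACFBD/- → run H
t=16: L0/L1/L2 = HG/ACFBD/- → run H
t=17: L0/L1/L2 = G/ACFBD/- → run G
t=18: L0/L1/L2 = G/ACFBD/- → run G
t=19: L0/L1/L2 = G/ACFBD/- → run G
t=20: L0/L1/L2 = -/ACFBDG/- → run A
t=21: L0/L1/L2 = -/ACFBDG/- → run A
t=22: L0/L1/L2 = -/ACFBDG/- → run A
t=23: L0/L1/L2 = -/ACFBDG/- → run A
t=24: L0/L1/L2 = -/ACFBDG/- → run A
t=25: L0/L1/L2 = -/CFBDG/- → run C
t=26: L0/L1/L2 = -/CFBDG/- → run C
t=27: L0/L1/L2 = -/FBDG/- → run F
t=28: L0/L1/L2 = -/FBDG/- → run F
t=29: L0/L1/L2 = -/FBDG/- → run F
t=30: L0/L1/L2 = -/BDG/- → run B
t=31: L0/L1/L2 = -/BDG/- → run B
t=32: L0/L1/L2 = -/BDG/- → run B
t=33: L0/L1/L2 = -/BDG/- → run B
t=34: L0/L1/L2 = -/DG/- → run D
t=35: L0/L1/L2 = -/G/- → run G
t=36: L0/L1/L2 = -/G/- → run G
t=37: (idle)
t=38: (idle)
t=39: (idle)

completion order = H, A, C, F, B, D, G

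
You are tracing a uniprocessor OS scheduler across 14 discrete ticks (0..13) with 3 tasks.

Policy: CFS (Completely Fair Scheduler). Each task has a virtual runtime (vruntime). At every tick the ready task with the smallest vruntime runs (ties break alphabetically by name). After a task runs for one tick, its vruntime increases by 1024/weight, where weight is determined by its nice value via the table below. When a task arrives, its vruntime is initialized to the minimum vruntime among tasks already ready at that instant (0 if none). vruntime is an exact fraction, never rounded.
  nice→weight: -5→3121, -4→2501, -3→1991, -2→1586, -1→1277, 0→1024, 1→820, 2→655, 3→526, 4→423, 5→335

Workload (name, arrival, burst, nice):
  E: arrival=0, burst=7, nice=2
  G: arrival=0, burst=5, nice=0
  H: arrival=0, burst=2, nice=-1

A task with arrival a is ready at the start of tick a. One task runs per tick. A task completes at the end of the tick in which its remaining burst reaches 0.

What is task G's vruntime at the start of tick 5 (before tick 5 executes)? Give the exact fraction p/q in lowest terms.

vruntime(G, start of tick 5) = 2/1

t=0: vr[E=0 G=0 H=0] → run E
t=1: vr[E=1024/655 G=0 H=0] → run G
t=2: vr[E=1024/655 G=1 H=0] → run H
t=3: vr[E=1024/655 G=1 H=1024/1277] → run H
t=4: vr[E=1024/655 G=1] → run G
t=5: vr[E=1024/655 G=2] → run E
t=6: vr[E=2048/655 G=2] → run G
t=7: vr[E=2048/655 G=3] → run G
t=8: vr[E=2048/655 G=4] → run E
t=9: vr[E=3072/655 G=4] → run G
t=10: vr[E=3072/655] → run E
t=11: vr[E=4096/655] → run E
t=12: vr[E=1024/131] → run E
t=13: vr[E=6144/655] → run E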